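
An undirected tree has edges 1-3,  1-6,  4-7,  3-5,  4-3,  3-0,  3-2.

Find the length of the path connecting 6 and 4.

The path is 6–1–3–4, which has 3 edges.

3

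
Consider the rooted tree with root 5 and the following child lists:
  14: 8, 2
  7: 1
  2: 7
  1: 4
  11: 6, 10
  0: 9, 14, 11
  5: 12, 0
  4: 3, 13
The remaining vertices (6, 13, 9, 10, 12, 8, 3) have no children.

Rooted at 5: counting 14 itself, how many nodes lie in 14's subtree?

8

Descendants of 14 (including itself): 14, 2, 8, 7, 1, 4, 13, 3. That's 8.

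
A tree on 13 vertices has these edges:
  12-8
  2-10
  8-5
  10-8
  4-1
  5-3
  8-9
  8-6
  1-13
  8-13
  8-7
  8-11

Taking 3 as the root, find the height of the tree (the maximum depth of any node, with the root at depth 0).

4 sits deepest: 3 – 5 – 8 – 13 – 1 – 4 — 5 edges from the root.

5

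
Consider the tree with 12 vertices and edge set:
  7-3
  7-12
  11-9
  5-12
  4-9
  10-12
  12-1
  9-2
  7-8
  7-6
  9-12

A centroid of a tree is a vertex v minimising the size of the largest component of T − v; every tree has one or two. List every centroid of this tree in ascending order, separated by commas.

12

Delete 12: the remaining components have sizes 4, 4, 1, 1, 1. Max 4 ≤ 6, so 12 is a centroid.
No neighbour of 12 does as well, so 12 is the unique centroid.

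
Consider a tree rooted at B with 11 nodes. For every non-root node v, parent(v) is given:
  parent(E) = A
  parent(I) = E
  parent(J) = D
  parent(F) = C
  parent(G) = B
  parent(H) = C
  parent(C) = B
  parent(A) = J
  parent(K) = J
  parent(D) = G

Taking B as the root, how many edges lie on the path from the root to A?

Climbing from A to the root: A → J → D → G → B. That's 4 steps.

4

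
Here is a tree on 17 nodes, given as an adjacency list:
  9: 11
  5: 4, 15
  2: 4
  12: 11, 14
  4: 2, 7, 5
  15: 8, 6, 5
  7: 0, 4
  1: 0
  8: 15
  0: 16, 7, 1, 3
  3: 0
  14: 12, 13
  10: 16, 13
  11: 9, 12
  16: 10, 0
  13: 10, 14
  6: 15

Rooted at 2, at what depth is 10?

5

2–4–7–0–16–10 — 5 edges.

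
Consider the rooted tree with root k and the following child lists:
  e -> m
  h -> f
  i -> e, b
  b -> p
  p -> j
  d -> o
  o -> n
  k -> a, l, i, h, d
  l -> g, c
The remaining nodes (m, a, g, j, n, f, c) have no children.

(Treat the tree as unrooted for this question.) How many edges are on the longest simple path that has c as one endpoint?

6

Distances from c peak at 6, attained at j.
c – l – k – i – b – p – j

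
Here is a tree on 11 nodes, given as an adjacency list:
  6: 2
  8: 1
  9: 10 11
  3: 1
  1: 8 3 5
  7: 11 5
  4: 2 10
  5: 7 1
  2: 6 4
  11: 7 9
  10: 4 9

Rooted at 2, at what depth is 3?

8

2–4–10–9–11–7–5–1–3 — 8 edges.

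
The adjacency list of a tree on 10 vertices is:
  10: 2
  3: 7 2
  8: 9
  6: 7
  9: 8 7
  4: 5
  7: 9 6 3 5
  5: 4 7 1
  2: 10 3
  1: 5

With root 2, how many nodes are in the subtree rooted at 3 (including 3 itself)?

8

3's subtree: {3, 7, 9, 5, 6, 8, 4, 1}, size 8.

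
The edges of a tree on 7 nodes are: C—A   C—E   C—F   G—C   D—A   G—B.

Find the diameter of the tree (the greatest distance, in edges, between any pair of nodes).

4

Starting from D, a farthest node is B at distance 4.
One longest path: D–A–C–G–B.
So the diameter is 4.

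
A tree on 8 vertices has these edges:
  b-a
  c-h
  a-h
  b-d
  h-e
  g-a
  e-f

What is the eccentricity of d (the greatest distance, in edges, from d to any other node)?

5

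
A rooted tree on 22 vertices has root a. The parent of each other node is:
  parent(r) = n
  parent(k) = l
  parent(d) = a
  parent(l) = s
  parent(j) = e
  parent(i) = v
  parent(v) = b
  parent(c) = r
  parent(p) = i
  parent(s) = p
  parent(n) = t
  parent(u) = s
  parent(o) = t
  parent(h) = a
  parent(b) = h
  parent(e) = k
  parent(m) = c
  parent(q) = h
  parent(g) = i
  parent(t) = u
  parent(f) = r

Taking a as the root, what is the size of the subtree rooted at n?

n's subtree: {n, r, c, f, m}, size 5.

5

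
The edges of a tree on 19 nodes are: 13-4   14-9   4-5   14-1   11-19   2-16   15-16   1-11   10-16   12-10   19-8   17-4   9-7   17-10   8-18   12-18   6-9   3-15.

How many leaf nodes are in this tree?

6

The leaves are 2, 3, 5, 6, 7, 13.
That is 6 leaves.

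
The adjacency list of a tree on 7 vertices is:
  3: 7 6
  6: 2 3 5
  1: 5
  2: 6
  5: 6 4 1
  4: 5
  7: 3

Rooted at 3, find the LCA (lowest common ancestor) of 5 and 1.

5's ancestor chain is 5, 6, 3 and 1's is 1, 5, 6, 3; they first meet at 5.

5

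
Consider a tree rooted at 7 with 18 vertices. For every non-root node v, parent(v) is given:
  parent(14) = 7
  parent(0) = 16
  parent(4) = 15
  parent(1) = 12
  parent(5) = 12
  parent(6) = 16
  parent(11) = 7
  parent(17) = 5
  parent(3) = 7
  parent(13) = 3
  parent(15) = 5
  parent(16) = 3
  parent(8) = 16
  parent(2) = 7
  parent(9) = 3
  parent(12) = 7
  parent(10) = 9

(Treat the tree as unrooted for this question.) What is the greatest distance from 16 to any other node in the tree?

6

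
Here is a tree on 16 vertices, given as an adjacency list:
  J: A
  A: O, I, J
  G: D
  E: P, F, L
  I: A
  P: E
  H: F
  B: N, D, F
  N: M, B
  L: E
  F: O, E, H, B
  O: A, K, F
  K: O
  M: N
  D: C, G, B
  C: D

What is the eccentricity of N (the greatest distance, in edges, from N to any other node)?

5

A farthest node from N is I (J also at distance 5).
The path N – B – F – O – A – I has 5 edges.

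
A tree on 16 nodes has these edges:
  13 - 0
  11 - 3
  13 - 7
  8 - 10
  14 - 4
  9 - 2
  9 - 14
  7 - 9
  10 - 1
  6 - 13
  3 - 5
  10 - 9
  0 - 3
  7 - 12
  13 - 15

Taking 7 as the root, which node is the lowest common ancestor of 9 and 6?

7

Ancestors of 9 (toward the root): 9, 7.
Ancestors of 6: 6, 13, 7.
The deepest node appearing in both lists is 7.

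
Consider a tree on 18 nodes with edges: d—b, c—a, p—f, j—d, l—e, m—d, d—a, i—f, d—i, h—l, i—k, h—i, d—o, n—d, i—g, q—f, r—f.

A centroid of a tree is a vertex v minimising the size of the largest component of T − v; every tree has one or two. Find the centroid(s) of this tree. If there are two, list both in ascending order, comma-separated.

i

Removing i splits the tree into components of sizes 8, 4, 3, 1, 1; the largest is 8 ≤ ⌊18/2⌋ = 9.
Every other node leaves some component of size > 9, so the centroid is unique.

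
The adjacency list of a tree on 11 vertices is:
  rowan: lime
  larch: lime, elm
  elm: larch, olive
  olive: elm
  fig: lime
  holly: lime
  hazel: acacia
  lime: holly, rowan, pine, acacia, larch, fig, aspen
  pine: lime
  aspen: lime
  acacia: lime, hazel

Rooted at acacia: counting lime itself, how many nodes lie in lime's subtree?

Descendants of lime (including itself): lime, fig, larch, aspen, holly, rowan, pine, elm, olive. That's 9.

9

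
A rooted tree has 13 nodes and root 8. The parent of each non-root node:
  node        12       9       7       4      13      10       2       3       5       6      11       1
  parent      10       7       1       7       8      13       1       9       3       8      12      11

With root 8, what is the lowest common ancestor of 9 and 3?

9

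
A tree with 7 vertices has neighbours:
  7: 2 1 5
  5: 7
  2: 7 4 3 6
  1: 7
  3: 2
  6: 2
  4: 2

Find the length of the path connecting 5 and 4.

Walking from 5: 5 – 7 – 2 – 4. Length 3.

3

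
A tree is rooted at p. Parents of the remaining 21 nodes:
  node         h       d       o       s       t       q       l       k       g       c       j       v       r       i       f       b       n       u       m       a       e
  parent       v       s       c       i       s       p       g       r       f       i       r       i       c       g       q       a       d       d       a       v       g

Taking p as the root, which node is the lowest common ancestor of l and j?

g

Ancestors of l (toward the root): l, g, f, q, p.
Ancestors of j: j, r, c, i, g, f, q, p.
The deepest node appearing in both lists is g.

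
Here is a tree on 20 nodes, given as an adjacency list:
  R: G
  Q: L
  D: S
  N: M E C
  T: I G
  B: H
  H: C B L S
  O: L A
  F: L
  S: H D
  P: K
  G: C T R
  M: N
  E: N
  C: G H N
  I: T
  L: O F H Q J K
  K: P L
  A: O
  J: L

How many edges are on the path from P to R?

P - K - L - H - C - G - R: 6 edges.

6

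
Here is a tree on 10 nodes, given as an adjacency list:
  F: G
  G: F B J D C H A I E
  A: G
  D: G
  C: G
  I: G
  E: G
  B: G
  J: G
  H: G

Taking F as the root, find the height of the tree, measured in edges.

H sits deepest: F-G-H — 2 edges from the root.

2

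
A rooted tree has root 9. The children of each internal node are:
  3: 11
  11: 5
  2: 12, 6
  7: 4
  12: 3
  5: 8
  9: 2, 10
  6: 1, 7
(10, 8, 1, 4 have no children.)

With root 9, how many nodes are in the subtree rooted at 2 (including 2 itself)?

10

Descendants of 2 (including itself): 2, 6, 12, 1, 7, 3, 4, 11, 5, 8. That's 10.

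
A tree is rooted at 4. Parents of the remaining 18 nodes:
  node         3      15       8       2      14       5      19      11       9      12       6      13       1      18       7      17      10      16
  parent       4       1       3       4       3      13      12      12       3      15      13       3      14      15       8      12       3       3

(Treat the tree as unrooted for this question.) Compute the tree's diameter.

7

A longest path is 19 – 12 – 15 – 1 – 14 – 3 – 4 – 2, with 7 edges.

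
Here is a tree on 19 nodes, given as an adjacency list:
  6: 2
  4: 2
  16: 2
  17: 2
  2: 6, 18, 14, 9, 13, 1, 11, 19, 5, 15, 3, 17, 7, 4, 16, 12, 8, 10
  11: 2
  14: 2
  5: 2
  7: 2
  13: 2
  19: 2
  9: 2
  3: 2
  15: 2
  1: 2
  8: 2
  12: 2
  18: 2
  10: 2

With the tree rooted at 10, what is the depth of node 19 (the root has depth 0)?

Climbing from 19 to the root: 19–2–10. That's 2 steps.

2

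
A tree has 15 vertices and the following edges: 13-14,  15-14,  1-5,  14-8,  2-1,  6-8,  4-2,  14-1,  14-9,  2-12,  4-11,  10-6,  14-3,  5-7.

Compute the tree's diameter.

Starting from 10, a farthest node is 11 at distance 7.
One longest path: 10 - 6 - 8 - 14 - 1 - 2 - 4 - 11.
So the diameter is 7.

7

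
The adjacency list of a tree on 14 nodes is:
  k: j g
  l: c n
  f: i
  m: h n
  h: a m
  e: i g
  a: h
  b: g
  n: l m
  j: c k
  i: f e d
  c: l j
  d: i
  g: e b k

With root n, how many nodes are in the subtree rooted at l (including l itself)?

10

l's subtree: {l, c, j, k, g, e, b, i, f, d}, size 10.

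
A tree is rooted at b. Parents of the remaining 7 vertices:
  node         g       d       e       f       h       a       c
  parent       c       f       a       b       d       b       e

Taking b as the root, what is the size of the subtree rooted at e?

e's subtree: {e, c, g}, size 3.

3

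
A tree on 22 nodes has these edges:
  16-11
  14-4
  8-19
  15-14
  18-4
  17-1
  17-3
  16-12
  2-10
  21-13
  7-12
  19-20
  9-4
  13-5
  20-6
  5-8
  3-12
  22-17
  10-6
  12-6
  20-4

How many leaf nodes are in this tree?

9

Degree-1 nodes: 1, 2, 7, 9, 11, 15, 18, 21, 22 — 9 of them.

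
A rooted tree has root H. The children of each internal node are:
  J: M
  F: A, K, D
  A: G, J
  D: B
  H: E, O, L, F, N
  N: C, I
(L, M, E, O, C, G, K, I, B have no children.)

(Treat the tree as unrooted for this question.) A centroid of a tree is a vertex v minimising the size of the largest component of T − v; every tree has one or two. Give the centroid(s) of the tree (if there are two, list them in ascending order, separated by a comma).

Removing F splits the tree into components of sizes 7, 4, 2, 1; the largest is 7 ≤ ⌊15/2⌋ = 7.
Every other node leaves some component of size > 7, so the centroid is unique.

F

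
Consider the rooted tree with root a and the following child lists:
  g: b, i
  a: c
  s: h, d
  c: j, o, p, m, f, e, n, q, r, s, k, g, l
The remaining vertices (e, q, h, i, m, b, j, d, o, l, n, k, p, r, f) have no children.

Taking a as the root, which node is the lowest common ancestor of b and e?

c

b's ancestor chain is b, g, c, a and e's is e, c, a; they first meet at c.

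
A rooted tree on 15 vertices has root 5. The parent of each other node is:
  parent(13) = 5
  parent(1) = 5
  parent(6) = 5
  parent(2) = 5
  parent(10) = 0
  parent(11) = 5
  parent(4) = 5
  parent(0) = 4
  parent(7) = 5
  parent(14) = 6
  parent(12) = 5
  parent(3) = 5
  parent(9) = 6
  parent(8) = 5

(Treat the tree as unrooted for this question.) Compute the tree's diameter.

5

A longest path is 10 - 0 - 4 - 5 - 6 - 9, with 5 edges.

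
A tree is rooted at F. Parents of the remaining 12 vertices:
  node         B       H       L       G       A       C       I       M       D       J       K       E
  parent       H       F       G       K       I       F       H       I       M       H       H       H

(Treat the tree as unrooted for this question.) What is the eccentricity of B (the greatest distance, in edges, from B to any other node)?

4

Distances from B peak at 4, attained at L (D also at distance 4).
B-H-K-G-L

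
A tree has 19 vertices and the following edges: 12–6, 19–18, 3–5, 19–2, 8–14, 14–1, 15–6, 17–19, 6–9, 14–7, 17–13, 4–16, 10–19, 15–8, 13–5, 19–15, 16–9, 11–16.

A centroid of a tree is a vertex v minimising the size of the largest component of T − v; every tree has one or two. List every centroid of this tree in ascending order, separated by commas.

Delete 15: the remaining components have sizes 8, 6, 4. Max 8 ≤ 9, so 15 is a centroid.
Every other node leaves some component of size > 9, so the centroid is unique.

15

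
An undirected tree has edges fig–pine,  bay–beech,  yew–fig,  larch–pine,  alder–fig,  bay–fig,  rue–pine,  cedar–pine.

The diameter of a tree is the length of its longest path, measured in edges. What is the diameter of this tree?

BFS from beech reaches rue last, at distance 4; BFS from rue confirms no node is farther.
Path: beech - bay - fig - pine - rue.

4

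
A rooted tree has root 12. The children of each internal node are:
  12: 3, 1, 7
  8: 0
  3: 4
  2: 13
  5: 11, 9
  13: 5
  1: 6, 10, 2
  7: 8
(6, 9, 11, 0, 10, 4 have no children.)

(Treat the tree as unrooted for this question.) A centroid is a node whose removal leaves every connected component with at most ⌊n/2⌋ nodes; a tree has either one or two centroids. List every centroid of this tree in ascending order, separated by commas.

1

Removing 1 splits the tree into components of sizes 6, 5, 1, 1; the largest is 6 ≤ ⌊14/2⌋ = 7.
Every other node leaves some component of size > 7, so the centroid is unique.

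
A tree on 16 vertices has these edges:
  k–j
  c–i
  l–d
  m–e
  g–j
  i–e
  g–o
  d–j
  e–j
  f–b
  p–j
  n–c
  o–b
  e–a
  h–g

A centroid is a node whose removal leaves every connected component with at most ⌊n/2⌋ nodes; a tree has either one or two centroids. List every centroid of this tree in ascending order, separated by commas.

j

Delete j: the remaining components have sizes 6, 5, 2, 1, 1. Max 6 ≤ 8, so j is a centroid.
Every other node leaves some component of size > 8, so the centroid is unique.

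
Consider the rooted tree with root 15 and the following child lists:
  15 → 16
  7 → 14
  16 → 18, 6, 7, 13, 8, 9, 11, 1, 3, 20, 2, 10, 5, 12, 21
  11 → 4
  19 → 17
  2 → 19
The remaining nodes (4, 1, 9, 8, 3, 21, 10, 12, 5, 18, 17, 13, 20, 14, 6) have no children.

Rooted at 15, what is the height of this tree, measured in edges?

4

The longest root-to-leaf path is 15 – 16 – 2 – 19 – 17 (4 edges).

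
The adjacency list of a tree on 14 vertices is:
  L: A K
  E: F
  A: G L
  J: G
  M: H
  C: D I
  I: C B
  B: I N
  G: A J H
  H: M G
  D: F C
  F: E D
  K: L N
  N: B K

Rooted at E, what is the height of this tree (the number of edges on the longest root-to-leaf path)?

The longest root-to-leaf path is E–F–D–C–I–B–N–K–L–A–G–H–M (12 edges).

12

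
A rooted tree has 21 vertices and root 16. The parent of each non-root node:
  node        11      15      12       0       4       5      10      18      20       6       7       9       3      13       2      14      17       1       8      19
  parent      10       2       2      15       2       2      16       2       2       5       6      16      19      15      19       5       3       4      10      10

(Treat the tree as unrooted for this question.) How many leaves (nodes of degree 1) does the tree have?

12

Degree-1 nodes: 0, 1, 7, 8, 9, 11, 12, 13, 14, 17, 18, 20 — 12 of them.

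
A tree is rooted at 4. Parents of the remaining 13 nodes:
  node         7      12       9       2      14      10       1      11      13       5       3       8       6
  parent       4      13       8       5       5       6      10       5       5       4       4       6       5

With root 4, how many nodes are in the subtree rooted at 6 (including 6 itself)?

The subtree rooted at 6 contains: 6, 10, 8, 1, 9 — 5 nodes.

5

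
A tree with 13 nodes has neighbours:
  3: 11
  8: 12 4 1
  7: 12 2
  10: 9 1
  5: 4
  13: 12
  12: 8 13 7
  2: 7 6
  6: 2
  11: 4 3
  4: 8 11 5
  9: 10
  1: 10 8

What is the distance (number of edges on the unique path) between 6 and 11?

6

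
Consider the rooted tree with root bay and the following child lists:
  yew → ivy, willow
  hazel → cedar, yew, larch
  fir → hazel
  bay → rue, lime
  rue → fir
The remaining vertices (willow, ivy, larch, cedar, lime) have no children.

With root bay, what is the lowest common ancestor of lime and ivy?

bay

Path lime→root: lime bay; path ivy→root: ivy yew hazel fir rue bay.
First common node: bay.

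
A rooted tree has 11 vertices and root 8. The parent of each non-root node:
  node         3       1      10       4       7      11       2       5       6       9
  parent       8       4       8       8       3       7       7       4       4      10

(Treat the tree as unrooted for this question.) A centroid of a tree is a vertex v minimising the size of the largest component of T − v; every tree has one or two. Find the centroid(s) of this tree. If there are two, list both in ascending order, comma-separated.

8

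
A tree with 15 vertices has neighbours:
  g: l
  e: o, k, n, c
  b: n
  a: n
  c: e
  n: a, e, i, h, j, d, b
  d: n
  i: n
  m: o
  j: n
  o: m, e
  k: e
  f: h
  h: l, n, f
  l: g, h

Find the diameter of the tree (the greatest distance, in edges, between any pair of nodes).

6

BFS from m reaches g last, at distance 6; BFS from g confirms no node is farther.
Path: m–o–e–n–h–l–g.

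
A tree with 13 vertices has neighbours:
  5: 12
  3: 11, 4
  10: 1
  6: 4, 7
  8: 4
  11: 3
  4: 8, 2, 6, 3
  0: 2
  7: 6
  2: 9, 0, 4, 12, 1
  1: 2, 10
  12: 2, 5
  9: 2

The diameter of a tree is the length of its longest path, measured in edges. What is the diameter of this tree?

Starting from 7, a farthest node is 5 at distance 5.
One longest path: 7-6-4-2-12-5.
So the diameter is 5.

5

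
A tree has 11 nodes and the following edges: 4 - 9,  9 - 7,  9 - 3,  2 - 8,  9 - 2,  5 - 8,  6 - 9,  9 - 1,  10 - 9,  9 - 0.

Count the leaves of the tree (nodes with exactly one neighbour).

Degree-1 nodes: 0, 1, 3, 4, 5, 6, 7, 10 — 8 of them.

8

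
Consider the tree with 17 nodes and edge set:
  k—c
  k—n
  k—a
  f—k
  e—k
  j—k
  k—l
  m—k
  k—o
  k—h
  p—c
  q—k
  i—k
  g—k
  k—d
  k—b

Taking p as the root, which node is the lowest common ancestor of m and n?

k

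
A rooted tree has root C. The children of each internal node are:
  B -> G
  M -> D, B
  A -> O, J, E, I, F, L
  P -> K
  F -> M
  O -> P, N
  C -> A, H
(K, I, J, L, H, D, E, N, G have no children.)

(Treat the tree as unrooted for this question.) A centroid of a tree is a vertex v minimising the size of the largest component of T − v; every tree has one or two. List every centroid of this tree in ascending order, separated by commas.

A

Delete A: the remaining components have sizes 5, 4, 2, 1, 1, 1, 1. Max 5 ≤ 8, so A is a centroid.
Every other node leaves some component of size > 8, so the centroid is unique.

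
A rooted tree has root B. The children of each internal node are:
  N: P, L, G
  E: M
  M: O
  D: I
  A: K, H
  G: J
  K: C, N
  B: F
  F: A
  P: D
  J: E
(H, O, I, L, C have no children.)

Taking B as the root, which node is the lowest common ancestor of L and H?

Path L→root: L N K A F B; path H→root: H A F B.
First common node: A.

A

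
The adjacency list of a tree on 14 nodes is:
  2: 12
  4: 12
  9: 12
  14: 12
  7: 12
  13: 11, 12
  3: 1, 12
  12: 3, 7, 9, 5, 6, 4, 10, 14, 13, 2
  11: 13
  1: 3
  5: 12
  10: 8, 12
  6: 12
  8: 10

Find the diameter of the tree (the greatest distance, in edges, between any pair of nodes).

4

Starting from 8, a farthest node is 11 at distance 4.
One longest path: 8 - 10 - 12 - 13 - 11.
So the diameter is 4.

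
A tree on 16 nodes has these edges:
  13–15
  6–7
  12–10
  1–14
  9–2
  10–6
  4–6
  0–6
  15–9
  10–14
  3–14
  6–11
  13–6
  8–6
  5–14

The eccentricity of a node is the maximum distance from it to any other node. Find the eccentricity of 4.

5

Distances from 4 peak at 5, attained at 2.
4-6-13-15-9-2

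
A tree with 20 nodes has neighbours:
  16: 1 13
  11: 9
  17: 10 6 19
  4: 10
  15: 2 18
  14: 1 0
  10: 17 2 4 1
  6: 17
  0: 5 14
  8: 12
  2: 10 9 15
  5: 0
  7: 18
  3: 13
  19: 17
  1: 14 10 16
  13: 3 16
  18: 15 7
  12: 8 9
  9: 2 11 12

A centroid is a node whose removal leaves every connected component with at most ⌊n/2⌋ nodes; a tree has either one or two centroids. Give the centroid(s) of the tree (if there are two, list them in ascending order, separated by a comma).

Removing 10 splits the tree into components of sizes 8, 7, 3, 1; the largest is 8 ≤ ⌊20/2⌋ = 10.
Every other node leaves some component of size > 10, so the centroid is unique.

10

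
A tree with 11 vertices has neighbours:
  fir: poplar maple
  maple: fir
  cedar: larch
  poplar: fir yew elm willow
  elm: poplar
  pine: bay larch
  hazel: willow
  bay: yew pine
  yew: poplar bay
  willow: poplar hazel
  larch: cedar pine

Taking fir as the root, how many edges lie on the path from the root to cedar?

fir – poplar – yew – bay – pine – larch – cedar — 6 edges.

6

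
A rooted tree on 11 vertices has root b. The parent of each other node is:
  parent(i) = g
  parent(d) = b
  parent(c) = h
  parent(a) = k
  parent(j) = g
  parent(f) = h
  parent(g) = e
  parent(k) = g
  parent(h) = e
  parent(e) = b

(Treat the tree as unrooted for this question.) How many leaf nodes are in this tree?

6

Degree-1 nodes: a, c, d, f, i, j — 6 of them.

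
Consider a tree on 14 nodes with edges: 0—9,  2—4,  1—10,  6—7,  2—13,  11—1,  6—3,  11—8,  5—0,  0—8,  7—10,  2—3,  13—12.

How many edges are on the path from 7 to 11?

3

Walking from 7: 7 - 10 - 1 - 11. Length 3.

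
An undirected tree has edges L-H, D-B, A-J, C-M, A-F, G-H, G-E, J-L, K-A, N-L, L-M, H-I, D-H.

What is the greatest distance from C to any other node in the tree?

5

A farthest node from C is K (E, F, B also at distance 5).
The path C-M-L-J-A-K has 5 edges.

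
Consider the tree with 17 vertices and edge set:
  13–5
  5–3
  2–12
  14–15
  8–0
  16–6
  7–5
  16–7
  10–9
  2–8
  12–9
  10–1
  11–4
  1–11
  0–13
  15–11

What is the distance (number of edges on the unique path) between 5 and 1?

5–13–0–8–2–12–9–10–1: 8 edges.

8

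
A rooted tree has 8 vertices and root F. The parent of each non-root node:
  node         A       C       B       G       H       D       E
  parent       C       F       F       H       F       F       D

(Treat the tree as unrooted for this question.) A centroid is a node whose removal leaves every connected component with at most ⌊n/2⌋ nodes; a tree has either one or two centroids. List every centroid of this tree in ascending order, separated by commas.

If F is removed the pieces have sizes 2, 2, 2, 1, all ≤ ⌊8/2⌋ = 4.
Every other node leaves some component of size > 4, so the centroid is unique.

F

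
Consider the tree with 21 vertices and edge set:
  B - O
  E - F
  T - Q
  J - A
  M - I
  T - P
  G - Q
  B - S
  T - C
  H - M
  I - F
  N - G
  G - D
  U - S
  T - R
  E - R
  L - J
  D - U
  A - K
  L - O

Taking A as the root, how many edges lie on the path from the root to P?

11

Climbing from P to the root: P–T–Q–G–D–U–S–B–O–L–J–A. That's 11 steps.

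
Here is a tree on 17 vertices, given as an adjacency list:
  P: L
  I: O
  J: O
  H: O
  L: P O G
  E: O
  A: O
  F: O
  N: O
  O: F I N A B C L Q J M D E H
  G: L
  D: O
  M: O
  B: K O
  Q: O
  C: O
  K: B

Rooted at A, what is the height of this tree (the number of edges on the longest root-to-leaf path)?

K sits deepest: A – O – B – K — 3 edges from the root.

3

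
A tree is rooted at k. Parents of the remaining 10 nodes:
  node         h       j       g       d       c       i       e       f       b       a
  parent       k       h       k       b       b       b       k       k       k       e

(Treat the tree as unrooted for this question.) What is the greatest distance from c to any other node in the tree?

Distances from c peak at 4, attained at a (j also at distance 4).
c–b–k–e–a

4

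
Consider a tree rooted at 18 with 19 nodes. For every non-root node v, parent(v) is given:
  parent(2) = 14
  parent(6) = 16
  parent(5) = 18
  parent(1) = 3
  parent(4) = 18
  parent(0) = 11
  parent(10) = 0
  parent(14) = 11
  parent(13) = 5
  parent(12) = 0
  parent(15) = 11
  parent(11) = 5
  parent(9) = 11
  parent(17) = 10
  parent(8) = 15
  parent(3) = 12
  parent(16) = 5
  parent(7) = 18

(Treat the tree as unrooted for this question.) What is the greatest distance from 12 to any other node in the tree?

Distances from 12 peak at 5, attained at 4 (6, 7 also at distance 5).
12-0-11-5-18-4

5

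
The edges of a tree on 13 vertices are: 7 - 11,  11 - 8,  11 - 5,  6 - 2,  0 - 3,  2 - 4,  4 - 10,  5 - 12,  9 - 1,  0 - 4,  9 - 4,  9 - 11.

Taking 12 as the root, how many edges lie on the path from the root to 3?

12 → 5 → 11 → 9 → 4 → 0 → 3 — 6 edges.

6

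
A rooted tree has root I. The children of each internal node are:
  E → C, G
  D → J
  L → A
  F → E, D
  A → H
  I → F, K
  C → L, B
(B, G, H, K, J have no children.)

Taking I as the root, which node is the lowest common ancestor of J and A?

F

J's ancestor chain is J, D, F, I and A's is A, L, C, E, F, I; they first meet at F.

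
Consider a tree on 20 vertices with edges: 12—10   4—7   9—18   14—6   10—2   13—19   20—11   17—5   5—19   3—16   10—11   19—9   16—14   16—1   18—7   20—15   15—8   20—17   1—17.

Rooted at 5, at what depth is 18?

3

5–19–9–18 — 3 edges.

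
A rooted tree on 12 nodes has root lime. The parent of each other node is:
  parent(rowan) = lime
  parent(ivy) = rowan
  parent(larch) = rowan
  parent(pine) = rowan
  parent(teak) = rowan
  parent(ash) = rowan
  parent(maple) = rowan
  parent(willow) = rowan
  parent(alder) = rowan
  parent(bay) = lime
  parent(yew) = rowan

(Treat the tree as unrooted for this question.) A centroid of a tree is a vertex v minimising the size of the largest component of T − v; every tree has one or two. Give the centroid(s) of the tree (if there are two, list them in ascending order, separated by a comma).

Delete rowan: the remaining components have sizes 2, 1, 1, 1, 1, 1, 1, 1, 1, 1. Max 2 ≤ 6, so rowan is a centroid.
No neighbour of rowan does as well, so rowan is the unique centroid.

rowan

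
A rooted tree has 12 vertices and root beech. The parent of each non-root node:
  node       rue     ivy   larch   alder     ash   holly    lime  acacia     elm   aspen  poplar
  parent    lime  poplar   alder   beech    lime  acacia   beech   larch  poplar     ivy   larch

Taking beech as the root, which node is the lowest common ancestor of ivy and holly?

Ancestors of ivy (toward the root): ivy, poplar, larch, alder, beech.
Ancestors of holly: holly, acacia, larch, alder, beech.
The deepest node appearing in both lists is larch.

larch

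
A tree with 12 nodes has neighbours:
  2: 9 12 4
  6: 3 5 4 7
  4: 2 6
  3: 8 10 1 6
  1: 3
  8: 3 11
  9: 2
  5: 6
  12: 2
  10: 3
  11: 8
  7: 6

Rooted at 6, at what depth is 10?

Climbing from 10 to the root: 10 – 3 – 6. That's 2 steps.

2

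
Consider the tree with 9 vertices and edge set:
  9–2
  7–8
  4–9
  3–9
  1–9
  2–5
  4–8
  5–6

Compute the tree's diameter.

Starting from 6, a farthest node is 7 at distance 6.
One longest path: 6 - 5 - 2 - 9 - 4 - 8 - 7.
So the diameter is 6.

6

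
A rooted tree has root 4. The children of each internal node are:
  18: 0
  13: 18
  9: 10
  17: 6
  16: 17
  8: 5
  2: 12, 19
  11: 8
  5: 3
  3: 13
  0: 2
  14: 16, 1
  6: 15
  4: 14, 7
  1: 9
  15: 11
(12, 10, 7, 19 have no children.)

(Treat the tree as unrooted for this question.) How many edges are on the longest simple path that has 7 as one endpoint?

15

Distances from 7 peak at 15, attained at 12 (19 also at distance 15).
7-4-14-16-17-6-15-11-8-5-3-13-18-0-2-12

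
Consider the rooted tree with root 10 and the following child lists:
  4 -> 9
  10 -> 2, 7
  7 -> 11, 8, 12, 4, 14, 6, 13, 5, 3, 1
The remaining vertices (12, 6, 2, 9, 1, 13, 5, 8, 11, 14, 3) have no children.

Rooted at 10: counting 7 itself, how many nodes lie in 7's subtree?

12

7's subtree: {7, 6, 13, 5, 4, 12, 14, 3, 11, 1, 8, 9}, size 12.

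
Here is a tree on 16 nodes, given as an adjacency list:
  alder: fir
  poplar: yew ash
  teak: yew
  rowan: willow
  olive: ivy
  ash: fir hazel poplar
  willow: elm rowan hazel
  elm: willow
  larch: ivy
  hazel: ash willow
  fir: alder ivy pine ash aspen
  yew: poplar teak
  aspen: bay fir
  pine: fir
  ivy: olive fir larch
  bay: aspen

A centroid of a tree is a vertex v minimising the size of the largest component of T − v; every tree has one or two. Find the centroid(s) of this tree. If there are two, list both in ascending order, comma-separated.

ash, fir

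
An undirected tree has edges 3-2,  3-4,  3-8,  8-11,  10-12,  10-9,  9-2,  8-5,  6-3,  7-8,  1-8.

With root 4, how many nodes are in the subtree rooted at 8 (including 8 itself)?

5

Descendants of 8 (including itself): 8, 11, 1, 5, 7. That's 5.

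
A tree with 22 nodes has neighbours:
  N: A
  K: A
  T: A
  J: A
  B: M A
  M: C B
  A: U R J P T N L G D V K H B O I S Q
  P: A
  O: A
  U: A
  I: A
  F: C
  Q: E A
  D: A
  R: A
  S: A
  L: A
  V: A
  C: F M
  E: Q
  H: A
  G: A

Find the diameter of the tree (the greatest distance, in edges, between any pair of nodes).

6

A longest path is F–C–M–B–A–Q–E, with 6 edges.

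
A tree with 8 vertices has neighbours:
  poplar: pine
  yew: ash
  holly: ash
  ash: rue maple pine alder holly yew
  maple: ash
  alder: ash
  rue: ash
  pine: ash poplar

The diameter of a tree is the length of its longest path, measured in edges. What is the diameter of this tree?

3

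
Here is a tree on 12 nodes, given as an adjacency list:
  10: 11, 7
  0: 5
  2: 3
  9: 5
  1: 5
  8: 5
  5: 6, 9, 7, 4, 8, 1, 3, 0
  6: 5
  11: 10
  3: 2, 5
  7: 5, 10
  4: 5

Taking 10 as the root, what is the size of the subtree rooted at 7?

10

7's subtree: {7, 5, 8, 0, 1, 4, 3, 9, 6, 2}, size 10.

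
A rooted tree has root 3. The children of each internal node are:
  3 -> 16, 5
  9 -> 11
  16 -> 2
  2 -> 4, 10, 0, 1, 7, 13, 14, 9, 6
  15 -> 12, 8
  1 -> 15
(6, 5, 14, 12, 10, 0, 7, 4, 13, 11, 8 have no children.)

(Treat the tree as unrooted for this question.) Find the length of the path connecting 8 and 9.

Walking from 8: 8 – 15 – 1 – 2 – 9. Length 4.

4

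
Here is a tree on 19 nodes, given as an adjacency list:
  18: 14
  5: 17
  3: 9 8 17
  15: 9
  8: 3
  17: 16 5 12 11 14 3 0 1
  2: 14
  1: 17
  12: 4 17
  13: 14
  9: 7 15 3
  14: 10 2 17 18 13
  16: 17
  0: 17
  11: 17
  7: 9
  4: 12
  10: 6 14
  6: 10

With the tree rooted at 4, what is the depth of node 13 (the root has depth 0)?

4 – 12 – 17 – 14 – 13 — 4 edges.

4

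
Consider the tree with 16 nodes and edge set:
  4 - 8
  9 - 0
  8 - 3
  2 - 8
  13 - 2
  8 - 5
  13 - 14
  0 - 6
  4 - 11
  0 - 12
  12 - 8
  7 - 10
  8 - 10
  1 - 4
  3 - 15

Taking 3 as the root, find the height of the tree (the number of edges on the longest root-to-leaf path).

A deepest node is 14, reached by 3-8-2-13-14.
That path has 4 edges, so the height is 4.

4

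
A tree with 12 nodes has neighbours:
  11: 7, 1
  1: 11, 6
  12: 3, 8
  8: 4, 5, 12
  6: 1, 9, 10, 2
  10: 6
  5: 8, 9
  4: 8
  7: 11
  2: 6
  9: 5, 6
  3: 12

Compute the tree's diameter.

8

Starting from 7, a farthest node is 3 at distance 8.
One longest path: 7–11–1–6–9–5–8–12–3.
So the diameter is 8.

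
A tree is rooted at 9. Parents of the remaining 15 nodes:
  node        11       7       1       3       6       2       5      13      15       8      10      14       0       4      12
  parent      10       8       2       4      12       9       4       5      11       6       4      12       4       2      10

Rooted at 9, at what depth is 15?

5

Path from 9 to 15: 9–2–4–10–11–15, which has 5 edges.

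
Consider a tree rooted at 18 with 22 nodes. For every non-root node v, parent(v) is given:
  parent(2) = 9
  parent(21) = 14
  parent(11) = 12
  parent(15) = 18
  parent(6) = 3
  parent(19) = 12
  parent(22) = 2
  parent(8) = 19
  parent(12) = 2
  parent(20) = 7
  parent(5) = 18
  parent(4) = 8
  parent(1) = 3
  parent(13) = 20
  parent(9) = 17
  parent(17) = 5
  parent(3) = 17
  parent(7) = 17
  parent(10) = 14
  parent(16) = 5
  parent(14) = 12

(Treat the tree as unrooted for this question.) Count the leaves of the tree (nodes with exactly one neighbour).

Exactly 10 nodes have a single neighbour: 1, 4, 6, 10, 11, 13, 15, 16, 21, 22.

10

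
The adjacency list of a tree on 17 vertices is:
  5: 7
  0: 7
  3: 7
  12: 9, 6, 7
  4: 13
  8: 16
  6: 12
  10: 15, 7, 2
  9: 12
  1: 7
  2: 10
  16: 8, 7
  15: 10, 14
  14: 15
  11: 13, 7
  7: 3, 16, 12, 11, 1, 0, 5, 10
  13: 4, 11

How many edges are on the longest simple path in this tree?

6

Starting from 14, a farthest node is 4 at distance 6.
One longest path: 14 – 15 – 10 – 7 – 11 – 13 – 4.
So the diameter is 6.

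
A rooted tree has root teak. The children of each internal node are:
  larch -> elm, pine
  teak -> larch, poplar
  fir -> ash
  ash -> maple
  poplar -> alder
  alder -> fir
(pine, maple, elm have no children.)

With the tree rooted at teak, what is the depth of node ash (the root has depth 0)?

4

Climbing from ash to the root: ash–fir–alder–poplar–teak. That's 4 steps.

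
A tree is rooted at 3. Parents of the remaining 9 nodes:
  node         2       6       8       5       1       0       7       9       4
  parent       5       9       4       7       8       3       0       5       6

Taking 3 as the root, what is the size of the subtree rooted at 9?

5

9's subtree: {9, 6, 4, 8, 1}, size 5.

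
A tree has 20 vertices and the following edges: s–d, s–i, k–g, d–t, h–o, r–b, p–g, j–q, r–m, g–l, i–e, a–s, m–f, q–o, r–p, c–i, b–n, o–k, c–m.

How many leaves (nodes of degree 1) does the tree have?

8

Exactly 8 nodes have a single neighbour: a, e, f, h, j, l, n, t.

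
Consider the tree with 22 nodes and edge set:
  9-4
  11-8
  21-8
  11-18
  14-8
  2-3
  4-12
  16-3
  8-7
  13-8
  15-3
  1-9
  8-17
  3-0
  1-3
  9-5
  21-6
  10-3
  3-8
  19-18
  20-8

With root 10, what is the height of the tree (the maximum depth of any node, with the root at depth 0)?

5

A deepest node is 12, reached by 10 – 3 – 1 – 9 – 4 – 12.
That path has 5 edges, so the height is 5.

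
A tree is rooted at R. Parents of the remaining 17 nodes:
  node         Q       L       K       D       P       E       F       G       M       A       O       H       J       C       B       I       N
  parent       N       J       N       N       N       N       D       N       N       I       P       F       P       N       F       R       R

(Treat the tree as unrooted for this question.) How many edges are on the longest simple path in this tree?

A longest path is L - J - P - N - R - I - A, with 6 edges.

6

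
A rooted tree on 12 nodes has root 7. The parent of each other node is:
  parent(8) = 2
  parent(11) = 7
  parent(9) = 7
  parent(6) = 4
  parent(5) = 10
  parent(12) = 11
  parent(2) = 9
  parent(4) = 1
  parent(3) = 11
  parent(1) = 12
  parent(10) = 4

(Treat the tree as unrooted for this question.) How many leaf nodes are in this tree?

4

The leaves are 3, 5, 6, 8.
That is 4 leaves.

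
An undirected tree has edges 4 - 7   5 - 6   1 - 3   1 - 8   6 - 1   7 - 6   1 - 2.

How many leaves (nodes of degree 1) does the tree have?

The leaves are 2, 3, 4, 5, 8.
That is 5 leaves.

5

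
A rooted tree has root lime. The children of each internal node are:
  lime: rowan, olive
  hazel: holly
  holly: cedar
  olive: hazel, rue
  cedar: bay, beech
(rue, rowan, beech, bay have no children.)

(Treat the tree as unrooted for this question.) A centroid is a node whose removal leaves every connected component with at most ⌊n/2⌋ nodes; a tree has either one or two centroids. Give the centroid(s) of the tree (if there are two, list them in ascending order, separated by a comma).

Delete hazel: the remaining components have sizes 4, 4. Max 4 ≤ 4, so hazel is a centroid.
No neighbour of hazel does as well, so hazel is the unique centroid.

hazel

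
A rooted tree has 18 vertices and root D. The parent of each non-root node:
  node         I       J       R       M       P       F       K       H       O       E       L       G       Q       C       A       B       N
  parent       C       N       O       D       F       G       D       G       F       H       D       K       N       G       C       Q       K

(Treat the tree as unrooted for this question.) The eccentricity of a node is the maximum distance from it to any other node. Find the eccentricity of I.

6

A farthest node from I is B.
The path I – C – G – K – N – Q – B has 6 edges.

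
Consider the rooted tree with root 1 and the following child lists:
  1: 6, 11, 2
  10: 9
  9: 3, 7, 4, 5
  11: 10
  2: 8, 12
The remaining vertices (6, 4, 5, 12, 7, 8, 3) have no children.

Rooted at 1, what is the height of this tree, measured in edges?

4

The longest root-to-leaf path is 1-11-10-9-3 (4 edges).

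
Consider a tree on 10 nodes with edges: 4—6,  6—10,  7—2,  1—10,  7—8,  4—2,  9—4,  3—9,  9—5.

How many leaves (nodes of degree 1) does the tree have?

4

Exactly 4 nodes have a single neighbour: 1, 3, 5, 8.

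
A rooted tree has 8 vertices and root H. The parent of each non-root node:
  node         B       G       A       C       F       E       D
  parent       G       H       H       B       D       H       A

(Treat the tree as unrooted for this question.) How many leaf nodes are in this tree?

Exactly 3 nodes have a single neighbour: C, E, F.

3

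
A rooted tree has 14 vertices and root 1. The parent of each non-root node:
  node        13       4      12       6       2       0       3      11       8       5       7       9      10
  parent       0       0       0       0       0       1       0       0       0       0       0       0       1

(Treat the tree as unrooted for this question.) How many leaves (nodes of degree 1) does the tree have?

The leaves are 2, 3, 4, 5, 6, 7, 8, 9, 10, 11, 12, 13.
That is 12 leaves.

12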